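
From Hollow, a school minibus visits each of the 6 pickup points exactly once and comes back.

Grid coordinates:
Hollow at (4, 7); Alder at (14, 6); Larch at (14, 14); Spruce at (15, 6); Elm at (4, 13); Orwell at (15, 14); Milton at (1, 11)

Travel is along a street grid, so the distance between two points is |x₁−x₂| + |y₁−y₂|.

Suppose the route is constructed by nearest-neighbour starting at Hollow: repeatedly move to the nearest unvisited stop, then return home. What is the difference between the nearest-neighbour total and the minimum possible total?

Hollow: Elm=6, Milton=7, Alder=11, Spruce=12, Larch=17, Orwell=18 ⇒ Elm
Elm: Milton=5, Larch=11, Orwell=12, Alder=17, Spruce=18 ⇒ Milton
Milton: Larch=16, Orwell=17, Alder=18, Spruce=19 ⇒ Larch
Larch: Orwell=1, Alder=8, Spruce=9 ⇒ Orwell
Orwell: Spruce=8, Alder=9 ⇒ Spruce
Spruce: Alder=1 ⇒ Alder
NN route Hollow → Elm → Milton → Larch → Orwell → Spruce → Alder → Hollow costs 48.
Optimal: Hollow → Alder → Spruce → Orwell → Larch → Elm → Milton → Hollow costs 44 (by enumerating all 360 distinct tours).
Excess = 48 − 44 = 4.

Excess over optimum: 4.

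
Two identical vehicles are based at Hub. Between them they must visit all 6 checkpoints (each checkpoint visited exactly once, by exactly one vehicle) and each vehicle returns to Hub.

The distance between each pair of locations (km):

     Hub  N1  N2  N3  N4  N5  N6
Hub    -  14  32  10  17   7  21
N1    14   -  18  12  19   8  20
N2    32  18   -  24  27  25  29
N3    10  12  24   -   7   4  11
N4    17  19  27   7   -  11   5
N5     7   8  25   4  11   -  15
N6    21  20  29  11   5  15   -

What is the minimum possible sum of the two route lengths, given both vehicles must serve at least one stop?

Check every non-empty split of the stops between the two vehicles; for each half take its own optimal tour:
  {N1} + {N2, N3, N4, N5, N6}: 28 + 83 = 111
  {N2} + {N1, N3, N4, N5, N6}: 64 + 57 = 121
  {N1, N2} + {N3, N4, N5, N6}: 64 + 44 = 108
  {N3} + {N1, N2, N4, N5, N6}: 20 + 84 = 104
  {N1, N3} + {N2, N4, N5, N6}: 36 + 83 = 119
  {N2, N3} + {N1, N4, N5, N6}: 66 + 57 = 123
  … (31 splits in total)
  {N5} + {N1, N2, N3, N4, N6}: 14 + 83 = 97  ← best
Best: vehicle 1 Hub → N5 → Hub = 14; vehicle 2 Hub → N1 → N2 → N6 → N4 → N3 → Hub = 83; combined 97.

97 km — the smallest possible combined total.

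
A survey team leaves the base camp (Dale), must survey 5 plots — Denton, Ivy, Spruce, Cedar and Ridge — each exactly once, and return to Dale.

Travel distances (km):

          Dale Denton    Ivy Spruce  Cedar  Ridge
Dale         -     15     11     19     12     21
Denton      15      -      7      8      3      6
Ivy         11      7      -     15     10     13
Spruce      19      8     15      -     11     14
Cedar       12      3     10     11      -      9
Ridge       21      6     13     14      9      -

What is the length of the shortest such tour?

Dale → Denton → Ivy → Spruce → Cedar → Ridge → Dale: 15+7+15+11+9+21 = 78
Dale → Denton → Ivy → Spruce → Ridge → Cedar → Dale: 15+7+15+14+9+12 = 72
Dale → Denton → Ivy → Cedar → Spruce → Ridge → Dale: 15+7+10+11+14+21 = 78
Dale → Denton → Ivy → Cedar → Ridge → Spruce → Dale: 15+7+10+9+14+19 = 74
Dale → Denton → Ivy → Ridge → Spruce → Cedar → Dale: 15+7+13+14+11+12 = 72
Dale → Denton → Ivy → Ridge → Cedar → Spruce → Dale: 15+7+13+9+11+19 = 74
Dale → Denton → Spruce → Ivy → Cedar → Ridge → Dale: 15+8+15+10+9+21 = 78
Dale → Denton → Spruce → Ivy → Ridge → Cedar → Dale: 15+8+15+13+9+12 = 72
Dale → Denton → Spruce → Cedar → Ivy → Ridge → Dale: 15+8+11+10+13+21 = 78
Dale → Denton → Spruce → Cedar → Ridge → Ivy → Dale: 15+8+11+9+13+11 = 67
Dale → Denton → Spruce → Ridge → Ivy → Cedar → Dale: 15+8+14+13+10+12 = 72
Dale → Denton → Spruce → Ridge → Cedar → Ivy → Dale: 15+8+14+9+10+11 = 67
Dale → Denton → Cedar → Ivy → Spruce → Ridge → Dale: 15+3+10+15+14+21 = 78
Dale → Denton → Cedar → Ivy → Ridge → Spruce → Dale: 15+3+10+13+14+19 = 74
… (46 more)
Dale → Ivy → Denton → Spruce → Ridge → Cedar → Dale: 11+7+8+14+9+12 = 61  ← best
The minimum is 61.
One optimal route: Dale → Ivy → Denton → Spruce → Ridge → Cedar → Dale (or its reverse).

61 km — the shortest possible round trip.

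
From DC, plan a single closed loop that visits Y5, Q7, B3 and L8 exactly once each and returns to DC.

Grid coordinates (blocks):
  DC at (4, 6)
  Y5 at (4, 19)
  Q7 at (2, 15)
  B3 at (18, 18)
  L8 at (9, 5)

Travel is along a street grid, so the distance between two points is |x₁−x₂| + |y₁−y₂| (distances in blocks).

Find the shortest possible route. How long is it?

60 blocks — the shortest possible round trip.

There are 12 distinct closed tours to check (reversals are equivalent).
DC→Y5→Q7→B3→L8→DC: 13+6+19+22+6 = 66
DC→Y5→Q7→L8→B3→DC: 13+6+17+22+26 = 84
DC→Y5→B3→Q7→L8→DC: 13+15+19+17+6 = 70
DC→Y5→B3→L8→Q7→DC: 13+15+22+17+11 = 78
DC→Y5→L8→Q7→B3→DC: 13+19+17+19+26 = 94
DC→Y5→L8→B3→Q7→DC: 13+19+22+19+11 = 84
DC→Q7→Y5→B3→L8→DC: 11+6+15+22+6 = 60
DC→Q7→Y5→L8→B3→DC: 11+6+19+22+26 = 84
DC→Q7→B3→Y5→L8→DC: 11+19+15+19+6 = 70
DC→Q7→L8→Y5→B3→DC: 11+17+19+15+26 = 88
DC→B3→Y5→Q7→L8→DC: 26+15+6+17+6 = 70
DC→B3→Q7→Y5→L8→DC: 26+19+6+19+6 = 76
The minimum is 60.
One optimal route: DC → Q7 → Y5 → B3 → L8 → DC (or its reverse).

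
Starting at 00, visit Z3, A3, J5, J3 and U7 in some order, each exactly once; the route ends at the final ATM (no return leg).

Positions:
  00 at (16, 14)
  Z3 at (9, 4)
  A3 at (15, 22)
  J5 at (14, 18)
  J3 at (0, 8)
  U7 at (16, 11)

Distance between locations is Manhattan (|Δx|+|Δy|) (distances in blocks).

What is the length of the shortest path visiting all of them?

Minimum one-way distance = 50 blocks.

There are 5! = 120 possible orderings.
00 - Z3 - A3 - J5 - J3 - U7: 17+24+5+24+19 = 89
00 - Z3 - A3 - J5 - U7 - J3: 17+24+5+9+19 = 74
00 - Z3 - A3 - J3 - J5 - U7: 17+24+29+24+9 = 103
00 - Z3 - A3 - J3 - U7 - J5: 17+24+29+19+9 = 98
00 - Z3 - A3 - U7 - J5 - J3: 17+24+12+9+24 = 86
00 - Z3 - A3 - U7 - J3 - J5: 17+24+12+19+24 = 96
00 - Z3 - J5 - A3 - J3 - U7: 17+19+5+29+19 = 89
00 - Z3 - J5 - A3 - U7 - J3: 17+19+5+12+19 = 72
00 - Z3 - J5 - J3 - A3 - U7: 17+19+24+29+12 = 101
00 - Z3 - J5 - J3 - U7 - A3: 17+19+24+19+12 = 91
00 - Z3 - J5 - U7 - A3 - J3: 17+19+9+12+29 = 86
00 - Z3 - J5 - U7 - J3 - A3: 17+19+9+19+29 = 93
00 - Z3 - J3 - A3 - J5 - U7: 17+13+29+5+9 = 73
00 - Z3 - J3 - A3 - U7 - J5: 17+13+29+12+9 = 80
… (106 more)
00 - A3 - J5 - U7 - Z3 - J3: 9+5+9+14+13 = 50  ← best
The minimum is 50.
One shortest path: 00 → A3 → J5 → U7 → Z3 → J3.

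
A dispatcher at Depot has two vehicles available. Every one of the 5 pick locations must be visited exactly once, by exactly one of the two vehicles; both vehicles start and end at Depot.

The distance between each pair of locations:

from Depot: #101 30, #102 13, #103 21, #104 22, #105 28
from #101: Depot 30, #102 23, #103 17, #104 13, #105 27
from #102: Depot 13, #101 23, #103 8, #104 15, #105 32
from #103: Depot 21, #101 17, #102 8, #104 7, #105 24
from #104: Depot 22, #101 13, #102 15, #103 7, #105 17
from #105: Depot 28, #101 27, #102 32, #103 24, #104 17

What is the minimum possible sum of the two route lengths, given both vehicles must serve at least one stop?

There are 2^4 − 1 = 15 ways to divide the 5 stops into two non-empty groups. For each, the best each vehicle can do is its own shortest tour through its group:
  {#101} + {#102, #103, #104, #105}: 60 + 73 = 133
  {#102} + {#101, #103, #104, #105}: 26 + 96 = 122
  {#101, #102} + {#103, #104, #105}: 66 + 73 = 139
  {#103} + {#101, #102, #104, #105}: 42 + 94 = 136
  {#101, #103} + {#102, #104, #105}: 68 + 73 = 141
  {#102, #103} + {#101, #104, #105}: 42 + 88 = 130
  … (15 splits in total)
Best: vehicle 1 Depot → #102 → Depot = 26; vehicle 2 Depot → #103 → #101 → #104 → #105 → Depot = 96; combined 122.

122 — the smallest possible combined total.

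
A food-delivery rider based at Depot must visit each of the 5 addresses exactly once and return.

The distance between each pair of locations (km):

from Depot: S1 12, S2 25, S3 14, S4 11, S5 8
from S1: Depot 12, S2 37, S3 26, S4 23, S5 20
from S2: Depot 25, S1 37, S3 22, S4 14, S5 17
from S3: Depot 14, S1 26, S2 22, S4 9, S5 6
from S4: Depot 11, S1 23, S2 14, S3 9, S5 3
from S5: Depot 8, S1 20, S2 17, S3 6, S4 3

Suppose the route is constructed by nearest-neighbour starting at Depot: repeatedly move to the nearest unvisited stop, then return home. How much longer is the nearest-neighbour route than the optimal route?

Excess over optimum: 6 km.

Depot: S5=8, S4=11, S1=12, S3=14, S2=25 ⇒ S5
S5: S4=3, S3=6, S2=17, S1=20 ⇒ S4
S4: S3=9, S2=14, S1=23 ⇒ S3
S3: S2=22, S1=26 ⇒ S2
S2: S1=37 ⇒ S1
NN route Depot → S5 → S4 → S3 → S2 → S1 → Depot costs 91.
Optimal: Depot → S1 → S3 → S2 → S4 → S5 → Depot costs 85 (by enumerating all 60 distinct tours).
Excess = 91 − 85 = 6.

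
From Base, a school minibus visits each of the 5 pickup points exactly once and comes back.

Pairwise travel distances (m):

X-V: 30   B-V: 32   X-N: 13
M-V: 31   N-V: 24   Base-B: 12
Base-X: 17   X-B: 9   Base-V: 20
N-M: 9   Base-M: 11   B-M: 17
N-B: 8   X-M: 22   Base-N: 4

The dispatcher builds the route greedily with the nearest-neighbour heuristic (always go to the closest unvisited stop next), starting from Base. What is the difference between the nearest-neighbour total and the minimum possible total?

7 m longer than the optimal tour.

Base: N=4, M=11, B=12, X=17, V=20 ⇒ N
N: B=8, M=9, X=13, V=24 ⇒ B
B: X=9, M=17, V=32 ⇒ X
X: M=22, V=30 ⇒ M
M: V=31 ⇒ V
NN route Base → N → B → X → M → V → Base costs 94.
Optimal: Base → M → N → B → X → V → Base costs 87 (by enumerating all 60 distinct tours).
Excess = 94 − 87 = 7.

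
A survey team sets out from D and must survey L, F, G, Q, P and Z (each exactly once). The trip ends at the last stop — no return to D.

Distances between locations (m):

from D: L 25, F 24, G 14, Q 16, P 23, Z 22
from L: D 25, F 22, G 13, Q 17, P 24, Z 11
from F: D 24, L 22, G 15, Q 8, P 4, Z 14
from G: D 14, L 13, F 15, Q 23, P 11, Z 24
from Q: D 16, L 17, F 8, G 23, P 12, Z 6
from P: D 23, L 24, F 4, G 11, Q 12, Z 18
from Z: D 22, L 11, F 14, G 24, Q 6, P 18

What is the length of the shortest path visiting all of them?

There are 6! = 720 possible orderings.
D→L→F→G→Q→P→Z: 25+22+15+23+12+18 = 115
D→L→F→G→Q→Z→P: 25+22+15+23+6+18 = 109
D→L→F→G→P→Q→Z: 25+22+15+11+12+6 = 91
D→L→F→G→P→Z→Q: 25+22+15+11+18+6 = 97
D→L→F→G→Z→Q→P: 25+22+15+24+6+12 = 104
D→L→F→G→Z→P→Q: 25+22+15+24+18+12 = 116
D→L→F→Q→G→P→Z: 25+22+8+23+11+18 = 107
D→L→F→Q→G→Z→P: 25+22+8+23+24+18 = 120
… (712 more)
D→G→P→F→Q→Z→L: 14+11+4+8+6+11 = 54  ← best
The minimum is 54.
One shortest path: D → G → P → F → Q → Z → L.

Shortest open route: 54 m.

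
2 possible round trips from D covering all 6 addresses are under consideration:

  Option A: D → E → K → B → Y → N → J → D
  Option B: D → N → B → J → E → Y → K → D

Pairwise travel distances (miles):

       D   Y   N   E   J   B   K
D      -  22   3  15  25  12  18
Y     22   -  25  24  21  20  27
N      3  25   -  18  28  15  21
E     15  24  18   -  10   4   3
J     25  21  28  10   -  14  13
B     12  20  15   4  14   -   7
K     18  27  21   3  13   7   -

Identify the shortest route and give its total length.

Option A: 15 + 3 + 7 + 20 + 25 + 28 + 25 = 123
Option B: 3 + 15 + 14 + 10 + 24 + 27 + 18 = 111

111 miles — Option B is the shortest.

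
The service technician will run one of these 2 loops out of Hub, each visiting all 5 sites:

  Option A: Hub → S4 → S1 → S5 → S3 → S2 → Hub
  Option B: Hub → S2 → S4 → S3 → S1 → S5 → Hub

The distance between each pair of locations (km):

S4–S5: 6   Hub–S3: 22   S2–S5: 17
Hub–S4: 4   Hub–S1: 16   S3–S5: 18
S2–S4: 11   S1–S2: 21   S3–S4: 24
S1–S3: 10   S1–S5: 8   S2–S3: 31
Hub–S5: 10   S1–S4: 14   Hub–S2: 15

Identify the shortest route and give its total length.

Option A: 4 + 14 + 8 + 18 + 31 + 15 = 90
Option B: 15 + 11 + 24 + 10 + 8 + 10 = 78

Shortest is Option B, total 78 km.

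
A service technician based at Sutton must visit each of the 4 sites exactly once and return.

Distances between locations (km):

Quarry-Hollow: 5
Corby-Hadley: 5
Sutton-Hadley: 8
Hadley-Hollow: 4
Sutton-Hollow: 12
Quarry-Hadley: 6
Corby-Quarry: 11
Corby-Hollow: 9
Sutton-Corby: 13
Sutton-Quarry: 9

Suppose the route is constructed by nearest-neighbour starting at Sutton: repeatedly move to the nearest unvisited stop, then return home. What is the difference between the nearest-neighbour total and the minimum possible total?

The nearest-neighbour route is 5 km longer than optimal.

Sutton: Hadley=8, Quarry=9, Hollow=12, Corby=13 ⇒ Hadley
Hadley: Hollow=4, Corby=5, Quarry=6 ⇒ Hollow
Hollow: Quarry=5, Corby=9 ⇒ Quarry
Quarry: Corby=11 ⇒ Corby
NN route Sutton → Hadley → Hollow → Quarry → Corby → Sutton costs 41.
Optimal: Sutton → Corby → Hadley → Hollow → Quarry → Sutton costs 36 (by enumerating all 12 distinct tours).
Excess = 41 − 36 = 5.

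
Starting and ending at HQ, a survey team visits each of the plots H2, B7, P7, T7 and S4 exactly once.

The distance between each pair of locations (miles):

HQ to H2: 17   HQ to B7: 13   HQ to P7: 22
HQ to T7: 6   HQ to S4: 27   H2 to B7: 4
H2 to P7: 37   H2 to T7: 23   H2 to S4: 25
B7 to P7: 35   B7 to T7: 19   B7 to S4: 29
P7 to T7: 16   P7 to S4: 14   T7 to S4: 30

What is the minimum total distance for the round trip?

HQ→H2→B7→P7→T7→S4→HQ: 17+4+35+16+30+27 = 129
HQ→H2→B7→P7→S4→T7→HQ: 17+4+35+14+30+6 = 106
HQ→H2→B7→T7→P7→S4→HQ: 17+4+19+16+14+27 = 97
HQ→H2→B7→T7→S4→P7→HQ: 17+4+19+30+14+22 = 106
HQ→H2→B7→S4→P7→T7→HQ: 17+4+29+14+16+6 = 86
HQ→H2→B7→S4→T7→P7→HQ: 17+4+29+30+16+22 = 118
HQ→H2→P7→B7→T7→S4→HQ: 17+37+35+19+30+27 = 165
HQ→H2→P7→B7→S4→T7→HQ: 17+37+35+29+30+6 = 154
HQ→H2→P7→T7→B7→S4→HQ: 17+37+16+19+29+27 = 145
HQ→H2→P7→T7→S4→B7→HQ: 17+37+16+30+29+13 = 142
HQ→H2→P7→S4→B7→T7→HQ: 17+37+14+29+19+6 = 122
HQ→H2→P7→S4→T7→B7→HQ: 17+37+14+30+19+13 = 130
HQ→H2→T7→B7→P7→S4→HQ: 17+23+19+35+14+27 = 135
HQ→H2→T7→B7→S4→P7→HQ: 17+23+19+29+14+22 = 124
… (46 more)
HQ→B7→H2→S4→P7→T7→HQ: 13+4+25+14+16+6 = 78  ← best
The minimum is 78.
One optimal route: HQ → B7 → H2 → S4 → P7 → T7 → HQ (or its reverse).

Shortest round trip = 78 miles.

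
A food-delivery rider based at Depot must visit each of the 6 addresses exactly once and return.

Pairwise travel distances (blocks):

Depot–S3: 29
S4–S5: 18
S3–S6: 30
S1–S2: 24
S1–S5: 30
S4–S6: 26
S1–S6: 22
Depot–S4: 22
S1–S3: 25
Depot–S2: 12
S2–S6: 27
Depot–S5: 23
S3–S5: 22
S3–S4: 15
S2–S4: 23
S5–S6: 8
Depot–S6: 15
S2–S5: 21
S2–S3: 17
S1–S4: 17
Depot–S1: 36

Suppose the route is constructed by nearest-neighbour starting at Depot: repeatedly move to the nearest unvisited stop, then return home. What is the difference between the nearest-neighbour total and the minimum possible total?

From Depot: S2=12, S6=15, S4=22, S5=23, S3=29, S1=36 → choose S2 (12).
From S2: S3=17, S5=21, S4=23, S1=24, S6=27 → choose S3 (17).
From S3: S4=15, S5=22, S1=25, S6=30 → choose S4 (15).
From S4: S1=17, S5=18, S6=26 → choose S1 (17).
From S1: S6=22, S5=30 → choose S6 (22).
From S6: S5=8 → choose S5 (8).
NN route Depot → S2 → S3 → S4 → S1 → S6 → S5 → Depot costs 114.
Optimal: Depot → S2 → S3 → S1 → S4 → S5 → S6 → Depot costs 112 (by enumerating all 360 distinct tours).
Excess = 114 − 112 = 2.

The nearest-neighbour route is 2 blocks longer than optimal.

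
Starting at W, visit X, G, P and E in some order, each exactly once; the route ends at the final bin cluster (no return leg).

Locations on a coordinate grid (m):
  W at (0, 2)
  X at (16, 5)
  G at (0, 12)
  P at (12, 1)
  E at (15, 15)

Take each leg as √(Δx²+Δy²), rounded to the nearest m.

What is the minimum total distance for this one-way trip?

There are 4! = 24 possible orderings.
W→X→G→P→E: 16+17+16+14 = 63
W→X→G→E→P: 16+17+15+14 = 62
W→X→P→G→E: 16+6+16+15 = 53
W→X→P→E→G: 16+6+14+15 = 51
W→X→E→G→P: 16+10+15+16 = 57
W→X→E→P→G: 16+10+14+16 = 56
W→G→X→P→E: 10+17+6+14 = 47
W→G→X→E→P: 10+17+10+14 = 51
W→G→P→X→E: 10+16+6+10 = 42
W→G→P→E→X: 10+16+14+10 = 50
W→G→E→X→P: 10+15+10+6 = 41
W→G→E→P→X: 10+15+14+6 = 45
W→P→X→G→E: 12+6+17+15 = 50
W→P→X→E→G: 12+6+10+15 = 43
… (10 more)
The minimum is 41.
One shortest path: W → G → E → X → P.

41 m — the minimum one-way total.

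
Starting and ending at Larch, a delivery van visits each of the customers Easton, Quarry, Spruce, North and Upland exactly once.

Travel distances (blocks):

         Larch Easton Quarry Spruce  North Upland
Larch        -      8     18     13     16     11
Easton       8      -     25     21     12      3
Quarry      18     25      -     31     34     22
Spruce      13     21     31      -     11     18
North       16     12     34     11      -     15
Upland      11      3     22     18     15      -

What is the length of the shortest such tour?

Shortest round trip = 79 blocks.

With 5 stops there are 5!/2 = 60 distinct round trips (a route and its reverse cost the same).
Larch-Easton-Quarry-Spruce-North-Upland-Larch: 8+25+31+11+15+11 = 101
Larch-Easton-Quarry-Spruce-Upland-North-Larch: 8+25+31+18+15+16 = 113
Larch-Easton-Quarry-North-Spruce-Upland-Larch: 8+25+34+11+18+11 = 107
Larch-Easton-Quarry-North-Upland-Spruce-Larch: 8+25+34+15+18+13 = 113
Larch-Easton-Quarry-Upland-Spruce-North-Larch: 8+25+22+18+11+16 = 100
Larch-Easton-Quarry-Upland-North-Spruce-Larch: 8+25+22+15+11+13 = 94
Larch-Easton-Spruce-Quarry-North-Upland-Larch: 8+21+31+34+15+11 = 120
Larch-Easton-Spruce-Quarry-Upland-North-Larch: 8+21+31+22+15+16 = 113
Larch-Easton-Spruce-North-Quarry-Upland-Larch: 8+21+11+34+22+11 = 107
Larch-Easton-Spruce-North-Upland-Quarry-Larch: 8+21+11+15+22+18 = 95
Larch-Easton-Spruce-Upland-Quarry-North-Larch: 8+21+18+22+34+16 = 119
Larch-Easton-Spruce-Upland-North-Quarry-Larch: 8+21+18+15+34+18 = 114
Larch-Easton-North-Quarry-Spruce-Upland-Larch: 8+12+34+31+18+11 = 114
Larch-Easton-North-Quarry-Upland-Spruce-Larch: 8+12+34+22+18+13 = 107
… (46 more)
Larch-Quarry-Upland-Easton-North-Spruce-Larch: 18+22+3+12+11+13 = 79  ← best
The minimum is 79.
One optimal route: Larch → Quarry → Upland → Easton → North → Spruce → Larch (or its reverse).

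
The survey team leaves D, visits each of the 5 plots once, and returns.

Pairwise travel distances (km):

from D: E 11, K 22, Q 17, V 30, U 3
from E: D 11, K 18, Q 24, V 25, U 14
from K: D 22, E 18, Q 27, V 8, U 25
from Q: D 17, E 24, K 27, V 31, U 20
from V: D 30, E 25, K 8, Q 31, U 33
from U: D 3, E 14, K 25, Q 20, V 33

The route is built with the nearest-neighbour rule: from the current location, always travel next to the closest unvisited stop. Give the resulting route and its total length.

Nearest-neighbour total = 91 km; route D → U → E → K → V → Q → D.

D → [U:3 / E:11 / Q:17 / K:22 / V:30] → U (3)
U → [E:14 / Q:20 / K:25 / V:33] → E (14)
E → [K:18 / Q:24 / V:25] → K (18)
K → [V:8 / Q:27] → V (8)
V → [Q:31] → Q (31)
Return Q→D: 17.
Total = 3 + 14 + 18 + 8 + 31 + 17 = 91.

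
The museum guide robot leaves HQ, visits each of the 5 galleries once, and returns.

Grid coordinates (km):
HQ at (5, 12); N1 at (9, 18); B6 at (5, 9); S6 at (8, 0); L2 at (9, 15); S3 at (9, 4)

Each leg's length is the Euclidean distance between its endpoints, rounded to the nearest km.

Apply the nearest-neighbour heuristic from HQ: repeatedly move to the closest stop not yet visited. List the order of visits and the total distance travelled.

Nearest-neighbour total = 38 km; route HQ → B6 → S3 → S6 → L2 → N1 → HQ.

At HQ the remaining stops are B6 3, L2 5, N1 7, S3 9, S6 12; go to B6.
At B6 the remaining stops are S3 6, L2 7, S6 9, N1 10; go to S3.
At S3 the remaining stops are S6 4, L2 11, N1 14; go to S6.
At S6 the remaining stops are L2 15, N1 18; go to L2.
At L2 the remaining stops are N1 3; go to N1.
Return N1→HQ: 7.
Total = 3 + 6 + 4 + 15 + 3 + 7 = 38.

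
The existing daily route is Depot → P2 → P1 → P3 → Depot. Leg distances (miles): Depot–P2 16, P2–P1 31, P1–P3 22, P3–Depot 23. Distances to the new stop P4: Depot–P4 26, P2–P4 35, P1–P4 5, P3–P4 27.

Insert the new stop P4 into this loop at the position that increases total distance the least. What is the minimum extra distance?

Insertion cost between consecutive stops i–j is d(i,P4) + d(P4,j) − d(i,j):
  between Depot and P2: 26 + 35 − 16 = 45
  between P2 and P1: 35 + 5 − 31 = 9
  between P1 and P3: 5 + 27 − 22 = 10
  between P3 and Depot: 27 + 26 − 23 = 30
Cheapest insertion is between P2 and P1, adding 9.
New total = 92 + 9 = 101.

Minimum extra distance: 9 miles, inserting P4 between P2 and P1.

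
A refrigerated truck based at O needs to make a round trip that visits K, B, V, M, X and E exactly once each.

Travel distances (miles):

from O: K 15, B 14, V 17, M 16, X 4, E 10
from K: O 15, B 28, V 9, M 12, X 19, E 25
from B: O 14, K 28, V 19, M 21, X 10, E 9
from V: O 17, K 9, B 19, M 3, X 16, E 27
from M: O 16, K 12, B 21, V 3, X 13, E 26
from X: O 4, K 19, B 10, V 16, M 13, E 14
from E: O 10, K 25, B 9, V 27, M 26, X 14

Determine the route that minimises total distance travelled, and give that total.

69 miles — the shortest possible round trip.

There are 360 distinct closed tours to check (reversals are equivalent).
O-K-B-V-M-X-E-O: 15+28+19+3+13+14+10 = 102
O-K-B-V-M-E-X-O: 15+28+19+3+26+14+4 = 109
O-K-B-V-X-M-E-O: 15+28+19+16+13+26+10 = 127
O-K-B-V-X-E-M-O: 15+28+19+16+14+26+16 = 134
O-K-B-V-E-M-X-O: 15+28+19+27+26+13+4 = 132
O-K-B-V-E-X-M-O: 15+28+19+27+14+13+16 = 132
O-K-B-M-V-X-E-O: 15+28+21+3+16+14+10 = 107
O-K-B-M-V-E-X-O: 15+28+21+3+27+14+4 = 112
… (352 more)
O-K-V-M-X-B-E-O: 15+9+3+13+10+9+10 = 69  ← best
The minimum is 69.
One optimal route: O → K → V → M → X → B → E → O (or its reverse).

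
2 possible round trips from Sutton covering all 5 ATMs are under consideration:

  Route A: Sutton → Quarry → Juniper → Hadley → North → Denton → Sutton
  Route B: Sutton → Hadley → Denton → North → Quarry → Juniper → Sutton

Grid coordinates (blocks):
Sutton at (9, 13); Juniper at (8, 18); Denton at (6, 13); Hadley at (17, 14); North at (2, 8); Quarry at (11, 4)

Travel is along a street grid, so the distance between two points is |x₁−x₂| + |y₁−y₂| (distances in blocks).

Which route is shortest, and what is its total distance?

Route A: 11 + 17 + 13 + 21 + 9 + 3 = 74
Route B: 9 + 12 + 9 + 13 + 17 + 6 = 66

Shortest is Route B, total 66 blocks.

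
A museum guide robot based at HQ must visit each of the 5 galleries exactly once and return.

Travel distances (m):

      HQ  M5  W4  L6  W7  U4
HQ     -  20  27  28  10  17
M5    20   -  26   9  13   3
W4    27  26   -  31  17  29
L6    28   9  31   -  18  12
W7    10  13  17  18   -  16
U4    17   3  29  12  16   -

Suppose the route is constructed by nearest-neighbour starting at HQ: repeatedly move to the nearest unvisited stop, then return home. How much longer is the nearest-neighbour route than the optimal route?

From HQ: W7=10, U4=17, M5=20, W4=27, L6=28 → choose W7 (10).
From W7: M5=13, U4=16, W4=17, L6=18 → choose M5 (13).
From M5: U4=3, L6=9, W4=26 → choose U4 (3).
From U4: L6=12, W4=29 → choose L6 (12).
From L6: W4=31 → choose W4 (31).
NN route HQ → W7 → M5 → U4 → L6 → W4 → HQ costs 96.
Optimal: HQ → W7 → W4 → L6 → M5 → U4 → HQ costs 87 (by enumerating all 60 distinct tours).
Excess = 96 − 87 = 9.

9 m longer than the optimal tour.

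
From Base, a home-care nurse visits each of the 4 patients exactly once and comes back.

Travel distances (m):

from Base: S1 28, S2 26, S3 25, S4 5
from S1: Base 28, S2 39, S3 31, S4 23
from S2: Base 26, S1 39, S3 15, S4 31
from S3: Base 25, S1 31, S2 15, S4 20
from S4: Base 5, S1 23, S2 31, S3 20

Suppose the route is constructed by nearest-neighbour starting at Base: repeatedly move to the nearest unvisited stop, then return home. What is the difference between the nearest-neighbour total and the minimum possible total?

7 m longer than the optimal tour.

Base: S4=5, S3=25, S2=26, S1=28 ⇒ S4
S4: S3=20, S1=23, S2=31 ⇒ S3
S3: S2=15, S1=31 ⇒ S2
S2: S1=39 ⇒ S1
NN route Base → S4 → S3 → S2 → S1 → Base costs 107.
Optimal: Base → S2 → S3 → S1 → S4 → Base costs 100 (by enumerating all 12 distinct tours).
Excess = 107 − 100 = 7.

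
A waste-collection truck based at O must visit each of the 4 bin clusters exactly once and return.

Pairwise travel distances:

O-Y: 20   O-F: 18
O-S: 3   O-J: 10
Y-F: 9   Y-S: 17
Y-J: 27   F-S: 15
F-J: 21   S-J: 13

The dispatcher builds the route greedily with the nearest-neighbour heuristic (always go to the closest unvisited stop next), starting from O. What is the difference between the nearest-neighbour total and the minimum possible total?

From O: S=3, J=10, F=18, Y=20 → choose S (3).
From S: J=13, F=15, Y=17 → choose J (13).
From J: F=21, Y=27 → choose F (21).
From F: Y=9 → choose Y (9).
NN route O → S → J → F → Y → O costs 66.
Optimal: O → S → Y → F → J → O costs 60 (by enumerating all 12 distinct tours).
Excess = 66 − 60 = 6.

6 longer than the optimal tour.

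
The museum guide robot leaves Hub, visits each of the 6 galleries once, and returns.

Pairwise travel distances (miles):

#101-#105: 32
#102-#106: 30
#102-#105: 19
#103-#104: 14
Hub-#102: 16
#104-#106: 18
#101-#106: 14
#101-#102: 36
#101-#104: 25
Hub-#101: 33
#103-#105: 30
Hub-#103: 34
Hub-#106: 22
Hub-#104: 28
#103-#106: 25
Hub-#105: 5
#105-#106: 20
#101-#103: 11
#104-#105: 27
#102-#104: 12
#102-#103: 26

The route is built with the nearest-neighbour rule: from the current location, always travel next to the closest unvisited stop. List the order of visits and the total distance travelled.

Total distance 97 miles via the nearest-neighbour route Hub → #105 → #102 → #104 → #103 → #101 → #106 → Hub.

At Hub the remaining stops are #105 5, #102 16, #106 22, #104 28, #101 33, #103 34; go to #105.
At #105 the remaining stops are #102 19, #106 20, #104 27, #103 30, #101 32; go to #102.
At #102 the remaining stops are #104 12, #103 26, #106 30, #101 36; go to #104.
At #104 the remaining stops are #103 14, #106 18, #101 25; go to #103.
At #103 the remaining stops are #101 11, #106 25; go to #101.
At #101 the remaining stops are #106 14; go to #106.
Return #106→Hub: 22.
Total = 5 + 19 + 12 + 14 + 11 + 14 + 22 = 97.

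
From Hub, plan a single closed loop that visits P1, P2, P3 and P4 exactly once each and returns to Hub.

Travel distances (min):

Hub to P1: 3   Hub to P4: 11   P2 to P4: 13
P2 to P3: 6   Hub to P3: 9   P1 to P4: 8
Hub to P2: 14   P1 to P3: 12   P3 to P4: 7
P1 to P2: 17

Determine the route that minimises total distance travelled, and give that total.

With 4 stops there are 4!/2 = 12 distinct round trips (a route and its reverse cost the same).
Hub-P1-P2-P3-P4-Hub: 3+17+6+7+11 = 44
Hub-P1-P2-P4-P3-Hub: 3+17+13+7+9 = 49
Hub-P1-P3-P2-P4-Hub: 3+12+6+13+11 = 45
Hub-P1-P3-P4-P2-Hub: 3+12+7+13+14 = 49
Hub-P1-P4-P2-P3-Hub: 3+8+13+6+9 = 39
Hub-P1-P4-P3-P2-Hub: 3+8+7+6+14 = 38
Hub-P2-P1-P3-P4-Hub: 14+17+12+7+11 = 61
Hub-P2-P1-P4-P3-Hub: 14+17+8+7+9 = 55
Hub-P2-P3-P1-P4-Hub: 14+6+12+8+11 = 51
Hub-P2-P4-P1-P3-Hub: 14+13+8+12+9 = 56
Hub-P3-P1-P2-P4-Hub: 9+12+17+13+11 = 62
Hub-P3-P2-P1-P4-Hub: 9+6+17+8+11 = 51
The minimum is 38.
One optimal route: Hub → P1 → P4 → P3 → P2 → Hub (or its reverse).

Shortest round trip = 38 min.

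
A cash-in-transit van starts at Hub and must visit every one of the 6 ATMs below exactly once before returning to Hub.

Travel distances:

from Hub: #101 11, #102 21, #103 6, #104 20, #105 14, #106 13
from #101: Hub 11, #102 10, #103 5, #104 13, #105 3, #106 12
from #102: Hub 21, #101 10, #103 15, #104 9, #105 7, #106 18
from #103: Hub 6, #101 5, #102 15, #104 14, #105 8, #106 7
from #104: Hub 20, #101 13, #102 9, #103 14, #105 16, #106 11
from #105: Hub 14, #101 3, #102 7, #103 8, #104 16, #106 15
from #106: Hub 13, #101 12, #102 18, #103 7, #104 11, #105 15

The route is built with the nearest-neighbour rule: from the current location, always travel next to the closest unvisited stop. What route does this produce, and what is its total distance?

Nearest-neighbour total = 54; route Hub → #103 → #101 → #105 → #102 → #104 → #106 → Hub.

At Hub the remaining stops are #103 6, #101 11, #106 13, #105 14, #104 20, #102 21; go to #103.
At #103 the remaining stops are #101 5, #106 7, #105 8, #104 14, #102 15; go to #101.
At #101 the remaining stops are #105 3, #102 10, #106 12, #104 13; go to #105.
At #105 the remaining stops are #102 7, #106 15, #104 16; go to #102.
At #102 the remaining stops are #104 9, #106 18; go to #104.
At #104 the remaining stops are #106 11; go to #106.
Return #106→Hub: 13.
Total = 6 + 5 + 3 + 7 + 9 + 11 + 13 = 54.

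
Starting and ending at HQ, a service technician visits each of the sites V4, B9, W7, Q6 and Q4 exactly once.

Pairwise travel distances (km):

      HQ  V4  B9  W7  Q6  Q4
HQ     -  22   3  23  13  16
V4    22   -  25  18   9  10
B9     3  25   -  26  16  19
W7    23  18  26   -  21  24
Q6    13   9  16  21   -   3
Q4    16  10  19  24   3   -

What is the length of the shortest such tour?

73 km — the shortest possible round trip.

With 5 stops there are 5!/2 = 60 distinct round trips (a route and its reverse cost the same).
HQ → V4 → B9 → W7 → Q6 → Q4 → HQ: 22+25+26+21+3+16 = 113
HQ → V4 → B9 → W7 → Q4 → Q6 → HQ: 22+25+26+24+3+13 = 113
HQ → V4 → B9 → Q6 → W7 → Q4 → HQ: 22+25+16+21+24+16 = 124
HQ → V4 → B9 → Q6 → Q4 → W7 → HQ: 22+25+16+3+24+23 = 113
HQ → V4 → B9 → Q4 → W7 → Q6 → HQ: 22+25+19+24+21+13 = 124
HQ → V4 → B9 → Q4 → Q6 → W7 → HQ: 22+25+19+3+21+23 = 113
HQ → V4 → W7 → B9 → Q6 → Q4 → HQ: 22+18+26+16+3+16 = 101
HQ → V4 → W7 → B9 → Q4 → Q6 → HQ: 22+18+26+19+3+13 = 101
HQ → V4 → W7 → Q6 → B9 → Q4 → HQ: 22+18+21+16+19+16 = 112
HQ → V4 → W7 → Q6 → Q4 → B9 → HQ: 22+18+21+3+19+3 = 86
HQ → V4 → W7 → Q4 → B9 → Q6 → HQ: 22+18+24+19+16+13 = 112
HQ → V4 → W7 → Q4 → Q6 → B9 → HQ: 22+18+24+3+16+3 = 86
HQ → V4 → Q6 → B9 → W7 → Q4 → HQ: 22+9+16+26+24+16 = 113
HQ → V4 → Q6 → B9 → Q4 → W7 → HQ: 22+9+16+19+24+23 = 113
… (46 more)
HQ → B9 → W7 → V4 → Q4 → Q6 → HQ: 3+26+18+10+3+13 = 73  ← best
The minimum is 73.
One optimal route: HQ → B9 → W7 → V4 → Q4 → Q6 → HQ (or its reverse).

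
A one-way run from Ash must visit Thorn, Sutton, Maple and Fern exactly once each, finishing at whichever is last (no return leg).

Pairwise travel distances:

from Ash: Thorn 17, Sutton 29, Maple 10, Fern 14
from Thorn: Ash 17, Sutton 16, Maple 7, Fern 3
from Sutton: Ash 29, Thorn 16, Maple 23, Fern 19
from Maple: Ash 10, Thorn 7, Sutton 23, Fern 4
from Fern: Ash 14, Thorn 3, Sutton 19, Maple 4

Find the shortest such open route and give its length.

There are 4! = 24 possible orderings.
Ash→Thorn→Sutton→Maple→Fern: 17+16+23+4 = 60
Ash→Thorn→Sutton→Fern→Maple: 17+16+19+4 = 56
Ash→Thorn→Maple→Sutton→Fern: 17+7+23+19 = 66
Ash→Thorn→Maple→Fern→Sutton: 17+7+4+19 = 47
Ash→Thorn→Fern→Sutton→Maple: 17+3+19+23 = 62
Ash→Thorn→Fern→Maple→Sutton: 17+3+4+23 = 47
Ash→Sutton→Thorn→Maple→Fern: 29+16+7+4 = 56
Ash→Sutton→Thorn→Fern→Maple: 29+16+3+4 = 52
Ash→Sutton→Maple→Thorn→Fern: 29+23+7+3 = 62
Ash→Sutton→Maple→Fern→Thorn: 29+23+4+3 = 59
Ash→Sutton→Fern→Thorn→Maple: 29+19+3+7 = 58
Ash→Sutton→Fern→Maple→Thorn: 29+19+4+7 = 59
Ash→Maple→Thorn→Sutton→Fern: 10+7+16+19 = 52
Ash→Maple→Thorn→Fern→Sutton: 10+7+3+19 = 39
… (10 more)
Ash→Maple→Fern→Thorn→Sutton: 10+4+3+16 = 33  ← best
The minimum is 33.
One shortest path: Ash → Maple → Fern → Thorn → Sutton.

Shortest open route: 33.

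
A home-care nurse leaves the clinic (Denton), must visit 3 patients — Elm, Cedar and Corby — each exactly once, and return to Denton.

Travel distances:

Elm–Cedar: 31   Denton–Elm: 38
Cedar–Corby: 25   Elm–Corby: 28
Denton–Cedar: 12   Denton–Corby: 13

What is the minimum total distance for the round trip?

There are 3 distinct closed tours to check (reversals are equivalent).
Denton - Elm - Cedar - Corby - Denton: 38+31+25+13 = 107
Denton - Elm - Corby - Cedar - Denton: 38+28+25+12 = 103
Denton - Cedar - Elm - Corby - Denton: 12+31+28+13 = 84
The minimum is 84.
One optimal route: Denton → Cedar → Elm → Corby → Denton (or its reverse).

Shortest round trip = 84.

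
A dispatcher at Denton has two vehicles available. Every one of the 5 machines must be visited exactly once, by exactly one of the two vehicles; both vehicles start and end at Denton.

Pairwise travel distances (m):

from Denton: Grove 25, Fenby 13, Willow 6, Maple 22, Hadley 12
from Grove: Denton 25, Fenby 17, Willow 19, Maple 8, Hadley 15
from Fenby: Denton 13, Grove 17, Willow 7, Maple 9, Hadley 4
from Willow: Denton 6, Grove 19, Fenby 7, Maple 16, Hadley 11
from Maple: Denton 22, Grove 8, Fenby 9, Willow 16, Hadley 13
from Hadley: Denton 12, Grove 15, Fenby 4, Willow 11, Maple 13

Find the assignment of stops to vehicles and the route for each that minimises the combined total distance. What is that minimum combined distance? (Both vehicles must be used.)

There are 2^4 − 1 = 15 ways to divide the 5 stops into two non-empty groups. For each, the best each vehicle can do is its own shortest tour through its group:
  {Grove} + {Fenby, Willow, Maple, Hadley}: 50 + 47 = 97
  {Fenby} + {Grove, Willow, Maple, Hadley}: 26 + 57 = 83
  {Grove, Fenby} + {Willow, Maple, Hadley}: 55 + 47 = 102
  {Willow} + {Grove, Fenby, Maple, Hadley}: 12 + 57 = 69
  {Grove, Willow} + {Fenby, Maple, Hadley}: 50 + 47 = 97
  {Fenby, Willow} + {Grove, Maple, Hadley}: 26 + 57 = 83
  … (15 splits in total)
Best: vehicle 1 Denton → Willow → Denton = 12; vehicle 2 Denton → Fenby → Maple → Grove → Hadley → Denton = 57; combined 69.

Minimum combined distance: 69 m.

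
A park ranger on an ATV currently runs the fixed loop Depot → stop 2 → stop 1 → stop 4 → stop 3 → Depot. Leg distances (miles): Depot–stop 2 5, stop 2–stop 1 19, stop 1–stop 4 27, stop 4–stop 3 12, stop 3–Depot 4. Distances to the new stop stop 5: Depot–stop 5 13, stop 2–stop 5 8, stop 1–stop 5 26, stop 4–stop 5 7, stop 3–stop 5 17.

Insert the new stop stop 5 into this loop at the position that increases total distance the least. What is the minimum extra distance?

Insertion cost between consecutive stops i–j is d(i,stop 5) + d(stop 5,j) − d(i,j):
  between Depot and stop 2: 13 + 8 − 5 = 16
  between stop 2 and stop 1: 8 + 26 − 19 = 15
  between stop 1 and stop 4: 26 + 7 − 27 = 6
  between stop 4 and stop 3: 7 + 17 − 12 = 12
  between stop 3 and Depot: 17 + 13 − 4 = 26
Cheapest insertion is between stop 1 and stop 4, adding 6.
New total = 67 + 6 = 73.

+6 miles — insert stop 5 between stop 1 and stop 4.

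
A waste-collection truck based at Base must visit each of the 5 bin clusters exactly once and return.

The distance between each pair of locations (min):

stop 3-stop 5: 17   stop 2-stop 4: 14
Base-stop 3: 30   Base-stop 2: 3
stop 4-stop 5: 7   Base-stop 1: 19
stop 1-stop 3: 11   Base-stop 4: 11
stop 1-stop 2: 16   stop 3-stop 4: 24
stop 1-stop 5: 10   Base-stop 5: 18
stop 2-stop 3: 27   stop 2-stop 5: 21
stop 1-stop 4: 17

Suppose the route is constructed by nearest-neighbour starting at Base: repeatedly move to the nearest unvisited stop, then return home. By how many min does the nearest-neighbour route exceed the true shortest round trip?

The nearest-neighbour route is 10 min longer than optimal.

From Base: stop 2=3, stop 4=11, stop 5=18, stop 1=19, stop 3=30 → choose stop 2 (3).
From stop 2: stop 4=14, stop 1=16, stop 5=21, stop 3=27 → choose stop 4 (14).
From stop 4: stop 5=7, stop 1=17, stop 3=24 → choose stop 5 (7).
From stop 5: stop 1=10, stop 3=17 → choose stop 1 (10).
From stop 1: stop 3=11 → choose stop 3 (11).
NN route Base → stop 2 → stop 4 → stop 5 → stop 1 → stop 3 → Base costs 75.
Optimal: Base → stop 2 → stop 1 → stop 3 → stop 5 → stop 4 → Base costs 65 (by enumerating all 60 distinct tours).
Excess = 75 − 65 = 10.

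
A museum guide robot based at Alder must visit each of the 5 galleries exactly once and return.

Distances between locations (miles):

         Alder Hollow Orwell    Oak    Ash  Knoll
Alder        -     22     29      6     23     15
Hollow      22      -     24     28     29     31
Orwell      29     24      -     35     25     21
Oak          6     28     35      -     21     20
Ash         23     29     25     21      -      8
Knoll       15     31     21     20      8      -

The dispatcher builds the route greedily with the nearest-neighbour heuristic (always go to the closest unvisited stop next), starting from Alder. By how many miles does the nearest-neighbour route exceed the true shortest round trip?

The nearest-neighbour route is 3 miles longer than optimal.

Alder: Oak=6, Knoll=15, Hollow=22, Ash=23, Orwell=29 ⇒ Oak
Oak: Knoll=20, Ash=21, Hollow=28, Orwell=35 ⇒ Knoll
Knoll: Ash=8, Orwell=21, Hollow=31 ⇒ Ash
Ash: Orwell=25, Hollow=29 ⇒ Orwell
Orwell: Hollow=24 ⇒ Hollow
NN route Alder → Oak → Knoll → Ash → Orwell → Hollow → Alder costs 105.
Optimal: Alder → Hollow → Orwell → Knoll → Ash → Oak → Alder costs 102 (by enumerating all 60 distinct tours).
Excess = 105 − 102 = 3.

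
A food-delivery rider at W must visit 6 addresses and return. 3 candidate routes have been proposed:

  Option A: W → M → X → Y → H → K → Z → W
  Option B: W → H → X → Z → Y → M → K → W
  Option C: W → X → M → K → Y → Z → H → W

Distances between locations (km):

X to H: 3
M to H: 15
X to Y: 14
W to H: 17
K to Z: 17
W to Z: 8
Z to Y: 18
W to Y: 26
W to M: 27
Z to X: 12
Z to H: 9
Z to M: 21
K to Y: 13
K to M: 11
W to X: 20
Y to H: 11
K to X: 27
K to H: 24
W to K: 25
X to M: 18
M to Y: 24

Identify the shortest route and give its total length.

Option A: 27 + 18 + 14 + 11 + 24 + 17 + 8 = 119
Option B: 17 + 3 + 12 + 18 + 24 + 11 + 25 = 110
Option C: 20 + 18 + 11 + 13 + 18 + 9 + 17 = 106

Shortest is Option C, total 106 km.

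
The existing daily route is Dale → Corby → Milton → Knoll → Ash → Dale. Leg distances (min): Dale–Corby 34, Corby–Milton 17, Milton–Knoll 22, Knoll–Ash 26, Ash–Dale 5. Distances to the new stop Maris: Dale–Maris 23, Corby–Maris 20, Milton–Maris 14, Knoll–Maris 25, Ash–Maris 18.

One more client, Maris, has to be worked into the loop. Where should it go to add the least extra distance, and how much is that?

Adding 9 min by placing Maris on the Dale–Corby leg.

Insertion cost between consecutive stops i–j is d(i,Maris) + d(Maris,j) − d(i,j):
  between Dale and Corby: 23 + 20 − 34 = 9
  between Corby and Milton: 20 + 14 − 17 = 17
  between Milton and Knoll: 14 + 25 − 22 = 17
  between Knoll and Ash: 25 + 18 − 26 = 17
  between Ash and Dale: 18 + 23 − 5 = 36
Cheapest insertion is between Dale and Corby, adding 9.
New total = 104 + 9 = 113.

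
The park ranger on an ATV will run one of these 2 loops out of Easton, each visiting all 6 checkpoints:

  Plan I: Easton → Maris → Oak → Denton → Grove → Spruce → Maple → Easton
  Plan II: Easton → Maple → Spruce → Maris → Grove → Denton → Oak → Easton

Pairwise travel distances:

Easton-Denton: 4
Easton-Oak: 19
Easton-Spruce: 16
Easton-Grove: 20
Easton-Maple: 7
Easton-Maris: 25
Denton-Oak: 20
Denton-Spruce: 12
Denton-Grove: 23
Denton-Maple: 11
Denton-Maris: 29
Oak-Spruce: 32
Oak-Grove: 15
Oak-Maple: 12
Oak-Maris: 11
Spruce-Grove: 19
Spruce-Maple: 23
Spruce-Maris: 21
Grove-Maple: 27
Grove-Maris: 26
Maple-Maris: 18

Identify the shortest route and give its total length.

Plan I: 25 + 11 + 20 + 23 + 19 + 23 + 7 = 128
Plan II: 7 + 23 + 21 + 26 + 23 + 20 + 19 = 139

128 — Plan I is the shortest.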